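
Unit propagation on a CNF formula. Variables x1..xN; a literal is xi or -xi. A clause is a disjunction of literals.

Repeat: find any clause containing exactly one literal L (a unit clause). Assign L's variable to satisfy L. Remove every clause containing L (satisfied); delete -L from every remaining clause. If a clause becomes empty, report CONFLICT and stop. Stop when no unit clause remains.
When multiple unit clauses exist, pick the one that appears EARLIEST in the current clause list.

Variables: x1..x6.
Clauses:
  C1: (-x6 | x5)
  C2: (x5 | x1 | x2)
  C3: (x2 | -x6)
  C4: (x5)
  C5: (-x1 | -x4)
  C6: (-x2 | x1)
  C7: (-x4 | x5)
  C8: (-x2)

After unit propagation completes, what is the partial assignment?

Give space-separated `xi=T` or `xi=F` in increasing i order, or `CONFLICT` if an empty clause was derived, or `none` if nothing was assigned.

unit clause [5] forces x5=T; simplify:
  satisfied 4 clause(s); 4 remain; assigned so far: [5]
unit clause [-2] forces x2=F; simplify:
  drop 2 from [2, -6] -> [-6]
  satisfied 2 clause(s); 2 remain; assigned so far: [2, 5]
unit clause [-6] forces x6=F; simplify:
  satisfied 1 clause(s); 1 remain; assigned so far: [2, 5, 6]

Answer: x2=F x5=T x6=F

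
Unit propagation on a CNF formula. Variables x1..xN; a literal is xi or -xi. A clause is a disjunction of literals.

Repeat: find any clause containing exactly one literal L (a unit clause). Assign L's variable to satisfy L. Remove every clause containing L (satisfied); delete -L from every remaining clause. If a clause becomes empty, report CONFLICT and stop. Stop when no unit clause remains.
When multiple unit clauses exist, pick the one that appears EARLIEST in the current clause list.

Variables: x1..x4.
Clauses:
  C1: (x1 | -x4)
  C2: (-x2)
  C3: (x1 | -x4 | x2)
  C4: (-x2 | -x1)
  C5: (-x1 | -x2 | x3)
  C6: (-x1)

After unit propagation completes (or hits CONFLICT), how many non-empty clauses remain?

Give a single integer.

Answer: 0

Derivation:
unit clause [-2] forces x2=F; simplify:
  drop 2 from [1, -4, 2] -> [1, -4]
  satisfied 3 clause(s); 3 remain; assigned so far: [2]
unit clause [-1] forces x1=F; simplify:
  drop 1 from [1, -4] -> [-4]
  drop 1 from [1, -4] -> [-4]
  satisfied 1 clause(s); 2 remain; assigned so far: [1, 2]
unit clause [-4] forces x4=F; simplify:
  satisfied 2 clause(s); 0 remain; assigned so far: [1, 2, 4]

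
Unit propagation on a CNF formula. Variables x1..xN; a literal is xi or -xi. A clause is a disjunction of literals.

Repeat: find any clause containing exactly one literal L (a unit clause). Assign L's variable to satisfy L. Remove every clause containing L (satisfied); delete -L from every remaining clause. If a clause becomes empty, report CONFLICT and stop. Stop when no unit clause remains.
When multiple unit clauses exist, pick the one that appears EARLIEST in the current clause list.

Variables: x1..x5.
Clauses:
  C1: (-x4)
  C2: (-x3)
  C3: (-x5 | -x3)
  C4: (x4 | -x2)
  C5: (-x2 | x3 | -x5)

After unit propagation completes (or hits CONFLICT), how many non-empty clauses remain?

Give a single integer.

unit clause [-4] forces x4=F; simplify:
  drop 4 from [4, -2] -> [-2]
  satisfied 1 clause(s); 4 remain; assigned so far: [4]
unit clause [-3] forces x3=F; simplify:
  drop 3 from [-2, 3, -5] -> [-2, -5]
  satisfied 2 clause(s); 2 remain; assigned so far: [3, 4]
unit clause [-2] forces x2=F; simplify:
  satisfied 2 clause(s); 0 remain; assigned so far: [2, 3, 4]

Answer: 0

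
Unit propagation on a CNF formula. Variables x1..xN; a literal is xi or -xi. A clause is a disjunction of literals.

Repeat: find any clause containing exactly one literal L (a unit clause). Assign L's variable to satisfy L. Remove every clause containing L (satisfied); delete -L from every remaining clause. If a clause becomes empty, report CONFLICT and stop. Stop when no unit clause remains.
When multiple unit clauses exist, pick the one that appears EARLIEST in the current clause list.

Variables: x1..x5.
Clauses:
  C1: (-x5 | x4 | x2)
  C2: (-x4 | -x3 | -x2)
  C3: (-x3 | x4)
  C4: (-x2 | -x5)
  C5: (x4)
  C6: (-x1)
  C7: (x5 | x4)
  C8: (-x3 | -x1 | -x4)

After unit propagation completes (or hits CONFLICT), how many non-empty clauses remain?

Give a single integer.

unit clause [4] forces x4=T; simplify:
  drop -4 from [-4, -3, -2] -> [-3, -2]
  drop -4 from [-3, -1, -4] -> [-3, -1]
  satisfied 4 clause(s); 4 remain; assigned so far: [4]
unit clause [-1] forces x1=F; simplify:
  satisfied 2 clause(s); 2 remain; assigned so far: [1, 4]

Answer: 2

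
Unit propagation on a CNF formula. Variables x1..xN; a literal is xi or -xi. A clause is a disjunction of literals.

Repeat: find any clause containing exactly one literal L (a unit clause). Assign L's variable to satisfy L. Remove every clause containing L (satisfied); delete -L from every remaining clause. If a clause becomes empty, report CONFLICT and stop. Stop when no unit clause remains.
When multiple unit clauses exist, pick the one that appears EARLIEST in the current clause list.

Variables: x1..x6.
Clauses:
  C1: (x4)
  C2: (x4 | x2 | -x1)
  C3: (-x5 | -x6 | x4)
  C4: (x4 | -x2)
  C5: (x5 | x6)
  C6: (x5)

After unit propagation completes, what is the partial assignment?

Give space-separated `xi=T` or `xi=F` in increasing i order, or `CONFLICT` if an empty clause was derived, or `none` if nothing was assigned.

unit clause [4] forces x4=T; simplify:
  satisfied 4 clause(s); 2 remain; assigned so far: [4]
unit clause [5] forces x5=T; simplify:
  satisfied 2 clause(s); 0 remain; assigned so far: [4, 5]

Answer: x4=T x5=T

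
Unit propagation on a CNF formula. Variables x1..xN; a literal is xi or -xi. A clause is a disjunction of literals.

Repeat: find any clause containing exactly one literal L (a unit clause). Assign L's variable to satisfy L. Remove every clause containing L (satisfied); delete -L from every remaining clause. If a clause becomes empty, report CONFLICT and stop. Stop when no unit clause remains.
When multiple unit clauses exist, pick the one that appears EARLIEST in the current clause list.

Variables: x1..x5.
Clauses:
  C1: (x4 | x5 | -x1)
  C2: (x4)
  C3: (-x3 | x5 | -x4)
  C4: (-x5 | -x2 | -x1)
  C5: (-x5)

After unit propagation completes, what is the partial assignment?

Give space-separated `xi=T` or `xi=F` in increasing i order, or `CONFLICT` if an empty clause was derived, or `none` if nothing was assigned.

unit clause [4] forces x4=T; simplify:
  drop -4 from [-3, 5, -4] -> [-3, 5]
  satisfied 2 clause(s); 3 remain; assigned so far: [4]
unit clause [-5] forces x5=F; simplify:
  drop 5 from [-3, 5] -> [-3]
  satisfied 2 clause(s); 1 remain; assigned so far: [4, 5]
unit clause [-3] forces x3=F; simplify:
  satisfied 1 clause(s); 0 remain; assigned so far: [3, 4, 5]

Answer: x3=F x4=T x5=F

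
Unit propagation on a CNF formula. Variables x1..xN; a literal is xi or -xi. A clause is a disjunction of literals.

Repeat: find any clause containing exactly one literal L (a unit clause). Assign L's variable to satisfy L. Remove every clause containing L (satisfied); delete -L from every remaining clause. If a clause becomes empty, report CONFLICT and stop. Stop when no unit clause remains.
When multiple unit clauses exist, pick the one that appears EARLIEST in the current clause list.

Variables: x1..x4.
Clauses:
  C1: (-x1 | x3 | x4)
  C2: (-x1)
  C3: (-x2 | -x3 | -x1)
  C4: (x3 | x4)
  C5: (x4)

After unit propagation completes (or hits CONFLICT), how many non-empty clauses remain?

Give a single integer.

Answer: 0

Derivation:
unit clause [-1] forces x1=F; simplify:
  satisfied 3 clause(s); 2 remain; assigned so far: [1]
unit clause [4] forces x4=T; simplify:
  satisfied 2 clause(s); 0 remain; assigned so far: [1, 4]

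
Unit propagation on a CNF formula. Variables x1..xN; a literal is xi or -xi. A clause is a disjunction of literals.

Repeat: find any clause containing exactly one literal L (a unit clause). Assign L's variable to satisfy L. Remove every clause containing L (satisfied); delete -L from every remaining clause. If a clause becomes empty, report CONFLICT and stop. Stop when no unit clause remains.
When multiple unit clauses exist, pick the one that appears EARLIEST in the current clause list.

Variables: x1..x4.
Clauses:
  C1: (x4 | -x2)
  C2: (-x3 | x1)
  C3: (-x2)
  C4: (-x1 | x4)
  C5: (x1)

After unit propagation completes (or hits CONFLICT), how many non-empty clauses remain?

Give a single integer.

unit clause [-2] forces x2=F; simplify:
  satisfied 2 clause(s); 3 remain; assigned so far: [2]
unit clause [1] forces x1=T; simplify:
  drop -1 from [-1, 4] -> [4]
  satisfied 2 clause(s); 1 remain; assigned so far: [1, 2]
unit clause [4] forces x4=T; simplify:
  satisfied 1 clause(s); 0 remain; assigned so far: [1, 2, 4]

Answer: 0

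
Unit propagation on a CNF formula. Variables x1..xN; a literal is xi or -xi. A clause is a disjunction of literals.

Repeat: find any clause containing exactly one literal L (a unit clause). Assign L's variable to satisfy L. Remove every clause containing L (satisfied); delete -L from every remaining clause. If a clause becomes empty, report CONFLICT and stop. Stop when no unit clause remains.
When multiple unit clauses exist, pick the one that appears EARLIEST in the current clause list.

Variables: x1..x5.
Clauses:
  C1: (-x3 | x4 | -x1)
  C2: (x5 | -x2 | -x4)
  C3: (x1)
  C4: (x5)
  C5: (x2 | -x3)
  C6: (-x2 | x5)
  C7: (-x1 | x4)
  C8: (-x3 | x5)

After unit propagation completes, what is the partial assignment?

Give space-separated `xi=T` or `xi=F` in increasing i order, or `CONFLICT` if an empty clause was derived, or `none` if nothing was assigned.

Answer: x1=T x4=T x5=T

Derivation:
unit clause [1] forces x1=T; simplify:
  drop -1 from [-3, 4, -1] -> [-3, 4]
  drop -1 from [-1, 4] -> [4]
  satisfied 1 clause(s); 7 remain; assigned so far: [1]
unit clause [5] forces x5=T; simplify:
  satisfied 4 clause(s); 3 remain; assigned so far: [1, 5]
unit clause [4] forces x4=T; simplify:
  satisfied 2 clause(s); 1 remain; assigned so far: [1, 4, 5]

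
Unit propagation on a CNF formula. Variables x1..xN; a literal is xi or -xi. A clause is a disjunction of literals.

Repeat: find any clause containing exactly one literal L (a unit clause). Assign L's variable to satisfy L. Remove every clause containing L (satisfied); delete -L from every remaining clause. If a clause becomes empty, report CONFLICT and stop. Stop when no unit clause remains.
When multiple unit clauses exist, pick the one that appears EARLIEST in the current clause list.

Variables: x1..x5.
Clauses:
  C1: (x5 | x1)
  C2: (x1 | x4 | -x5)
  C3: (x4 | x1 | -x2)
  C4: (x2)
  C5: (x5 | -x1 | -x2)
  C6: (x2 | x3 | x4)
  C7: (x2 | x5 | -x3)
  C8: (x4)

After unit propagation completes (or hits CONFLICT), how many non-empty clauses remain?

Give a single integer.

Answer: 2

Derivation:
unit clause [2] forces x2=T; simplify:
  drop -2 from [4, 1, -2] -> [4, 1]
  drop -2 from [5, -1, -2] -> [5, -1]
  satisfied 3 clause(s); 5 remain; assigned so far: [2]
unit clause [4] forces x4=T; simplify:
  satisfied 3 clause(s); 2 remain; assigned so far: [2, 4]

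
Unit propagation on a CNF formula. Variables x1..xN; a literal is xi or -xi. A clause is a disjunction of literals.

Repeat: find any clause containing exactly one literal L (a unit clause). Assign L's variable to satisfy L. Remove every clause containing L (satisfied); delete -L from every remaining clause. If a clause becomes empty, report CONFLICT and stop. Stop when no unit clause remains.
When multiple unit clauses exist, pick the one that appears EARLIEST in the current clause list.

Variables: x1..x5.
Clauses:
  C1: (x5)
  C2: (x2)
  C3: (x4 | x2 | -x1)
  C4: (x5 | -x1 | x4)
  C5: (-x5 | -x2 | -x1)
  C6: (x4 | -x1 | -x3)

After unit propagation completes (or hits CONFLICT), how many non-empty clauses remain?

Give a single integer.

Answer: 0

Derivation:
unit clause [5] forces x5=T; simplify:
  drop -5 from [-5, -2, -1] -> [-2, -1]
  satisfied 2 clause(s); 4 remain; assigned so far: [5]
unit clause [2] forces x2=T; simplify:
  drop -2 from [-2, -1] -> [-1]
  satisfied 2 clause(s); 2 remain; assigned so far: [2, 5]
unit clause [-1] forces x1=F; simplify:
  satisfied 2 clause(s); 0 remain; assigned so far: [1, 2, 5]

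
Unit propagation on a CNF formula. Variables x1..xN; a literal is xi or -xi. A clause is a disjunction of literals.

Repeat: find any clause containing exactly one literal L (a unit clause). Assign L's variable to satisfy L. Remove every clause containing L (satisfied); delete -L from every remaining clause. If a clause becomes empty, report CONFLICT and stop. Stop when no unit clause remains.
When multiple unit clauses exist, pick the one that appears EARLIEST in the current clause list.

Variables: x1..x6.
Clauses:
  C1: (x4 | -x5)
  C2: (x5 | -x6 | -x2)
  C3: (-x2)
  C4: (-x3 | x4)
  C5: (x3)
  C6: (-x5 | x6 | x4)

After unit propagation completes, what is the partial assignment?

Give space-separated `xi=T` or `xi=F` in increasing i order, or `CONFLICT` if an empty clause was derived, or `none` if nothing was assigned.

Answer: x2=F x3=T x4=T

Derivation:
unit clause [-2] forces x2=F; simplify:
  satisfied 2 clause(s); 4 remain; assigned so far: [2]
unit clause [3] forces x3=T; simplify:
  drop -3 from [-3, 4] -> [4]
  satisfied 1 clause(s); 3 remain; assigned so far: [2, 3]
unit clause [4] forces x4=T; simplify:
  satisfied 3 clause(s); 0 remain; assigned so far: [2, 3, 4]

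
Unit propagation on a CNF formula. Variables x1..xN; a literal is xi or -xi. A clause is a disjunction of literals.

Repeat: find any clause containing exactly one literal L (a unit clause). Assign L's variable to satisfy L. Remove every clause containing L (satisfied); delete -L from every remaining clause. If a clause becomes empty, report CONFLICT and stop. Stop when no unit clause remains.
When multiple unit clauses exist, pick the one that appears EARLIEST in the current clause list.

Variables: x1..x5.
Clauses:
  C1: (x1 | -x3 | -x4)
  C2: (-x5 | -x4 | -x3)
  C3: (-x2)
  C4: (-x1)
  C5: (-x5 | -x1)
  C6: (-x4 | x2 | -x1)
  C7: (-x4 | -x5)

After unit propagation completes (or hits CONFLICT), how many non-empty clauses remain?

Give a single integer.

unit clause [-2] forces x2=F; simplify:
  drop 2 from [-4, 2, -1] -> [-4, -1]
  satisfied 1 clause(s); 6 remain; assigned so far: [2]
unit clause [-1] forces x1=F; simplify:
  drop 1 from [1, -3, -4] -> [-3, -4]
  satisfied 3 clause(s); 3 remain; assigned so far: [1, 2]

Answer: 3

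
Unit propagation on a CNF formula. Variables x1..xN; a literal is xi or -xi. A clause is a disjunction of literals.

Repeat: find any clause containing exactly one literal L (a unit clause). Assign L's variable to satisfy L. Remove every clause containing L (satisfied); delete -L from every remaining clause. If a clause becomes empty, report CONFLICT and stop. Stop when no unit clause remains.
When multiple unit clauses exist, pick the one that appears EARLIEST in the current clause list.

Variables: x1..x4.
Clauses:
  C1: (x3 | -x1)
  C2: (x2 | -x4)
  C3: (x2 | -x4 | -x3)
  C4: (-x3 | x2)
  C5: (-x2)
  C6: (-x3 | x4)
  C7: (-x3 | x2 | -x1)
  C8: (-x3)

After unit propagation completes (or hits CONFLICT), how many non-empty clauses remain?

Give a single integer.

unit clause [-2] forces x2=F; simplify:
  drop 2 from [2, -4] -> [-4]
  drop 2 from [2, -4, -3] -> [-4, -3]
  drop 2 from [-3, 2] -> [-3]
  drop 2 from [-3, 2, -1] -> [-3, -1]
  satisfied 1 clause(s); 7 remain; assigned so far: [2]
unit clause [-4] forces x4=F; simplify:
  drop 4 from [-3, 4] -> [-3]
  satisfied 2 clause(s); 5 remain; assigned so far: [2, 4]
unit clause [-3] forces x3=F; simplify:
  drop 3 from [3, -1] -> [-1]
  satisfied 4 clause(s); 1 remain; assigned so far: [2, 3, 4]
unit clause [-1] forces x1=F; simplify:
  satisfied 1 clause(s); 0 remain; assigned so far: [1, 2, 3, 4]

Answer: 0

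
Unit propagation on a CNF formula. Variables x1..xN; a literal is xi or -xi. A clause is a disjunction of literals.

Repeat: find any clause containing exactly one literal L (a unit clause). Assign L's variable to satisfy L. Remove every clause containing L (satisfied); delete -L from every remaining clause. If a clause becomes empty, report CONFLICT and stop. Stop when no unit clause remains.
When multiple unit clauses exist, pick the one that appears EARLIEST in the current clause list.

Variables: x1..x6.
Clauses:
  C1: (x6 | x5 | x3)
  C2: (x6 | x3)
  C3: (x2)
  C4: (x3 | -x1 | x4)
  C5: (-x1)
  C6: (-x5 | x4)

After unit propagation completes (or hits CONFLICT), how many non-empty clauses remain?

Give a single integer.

unit clause [2] forces x2=T; simplify:
  satisfied 1 clause(s); 5 remain; assigned so far: [2]
unit clause [-1] forces x1=F; simplify:
  satisfied 2 clause(s); 3 remain; assigned so far: [1, 2]

Answer: 3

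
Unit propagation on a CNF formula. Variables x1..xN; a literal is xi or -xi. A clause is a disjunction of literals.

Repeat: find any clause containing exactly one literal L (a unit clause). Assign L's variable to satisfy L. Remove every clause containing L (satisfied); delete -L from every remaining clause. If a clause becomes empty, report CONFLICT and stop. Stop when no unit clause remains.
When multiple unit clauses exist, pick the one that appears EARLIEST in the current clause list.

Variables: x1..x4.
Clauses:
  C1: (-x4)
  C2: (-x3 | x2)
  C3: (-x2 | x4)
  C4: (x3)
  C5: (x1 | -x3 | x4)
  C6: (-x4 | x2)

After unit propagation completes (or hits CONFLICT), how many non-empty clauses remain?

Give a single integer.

unit clause [-4] forces x4=F; simplify:
  drop 4 from [-2, 4] -> [-2]
  drop 4 from [1, -3, 4] -> [1, -3]
  satisfied 2 clause(s); 4 remain; assigned so far: [4]
unit clause [-2] forces x2=F; simplify:
  drop 2 from [-3, 2] -> [-3]
  satisfied 1 clause(s); 3 remain; assigned so far: [2, 4]
unit clause [-3] forces x3=F; simplify:
  drop 3 from [3] -> [] (empty!)
  satisfied 2 clause(s); 1 remain; assigned so far: [2, 3, 4]
CONFLICT (empty clause)

Answer: 0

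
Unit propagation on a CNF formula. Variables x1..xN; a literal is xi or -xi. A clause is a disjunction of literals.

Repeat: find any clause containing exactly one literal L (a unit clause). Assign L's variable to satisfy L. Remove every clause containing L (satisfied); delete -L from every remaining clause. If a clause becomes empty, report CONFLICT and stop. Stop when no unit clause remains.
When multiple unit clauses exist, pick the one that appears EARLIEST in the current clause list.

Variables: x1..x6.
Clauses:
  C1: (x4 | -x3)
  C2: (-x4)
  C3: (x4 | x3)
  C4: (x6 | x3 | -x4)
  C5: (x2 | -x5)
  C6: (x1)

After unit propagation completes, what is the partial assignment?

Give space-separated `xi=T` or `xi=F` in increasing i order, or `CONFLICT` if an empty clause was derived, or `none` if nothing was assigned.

Answer: CONFLICT

Derivation:
unit clause [-4] forces x4=F; simplify:
  drop 4 from [4, -3] -> [-3]
  drop 4 from [4, 3] -> [3]
  satisfied 2 clause(s); 4 remain; assigned so far: [4]
unit clause [-3] forces x3=F; simplify:
  drop 3 from [3] -> [] (empty!)
  satisfied 1 clause(s); 3 remain; assigned so far: [3, 4]
CONFLICT (empty clause)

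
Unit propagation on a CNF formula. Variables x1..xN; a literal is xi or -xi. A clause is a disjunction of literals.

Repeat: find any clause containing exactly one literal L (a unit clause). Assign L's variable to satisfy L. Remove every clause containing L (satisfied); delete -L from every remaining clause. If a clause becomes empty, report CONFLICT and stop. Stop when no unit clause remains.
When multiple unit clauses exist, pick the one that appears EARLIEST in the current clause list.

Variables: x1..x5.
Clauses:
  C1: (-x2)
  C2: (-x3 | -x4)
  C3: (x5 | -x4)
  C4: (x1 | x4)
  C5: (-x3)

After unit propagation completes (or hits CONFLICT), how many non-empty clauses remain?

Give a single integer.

Answer: 2

Derivation:
unit clause [-2] forces x2=F; simplify:
  satisfied 1 clause(s); 4 remain; assigned so far: [2]
unit clause [-3] forces x3=F; simplify:
  satisfied 2 clause(s); 2 remain; assigned so far: [2, 3]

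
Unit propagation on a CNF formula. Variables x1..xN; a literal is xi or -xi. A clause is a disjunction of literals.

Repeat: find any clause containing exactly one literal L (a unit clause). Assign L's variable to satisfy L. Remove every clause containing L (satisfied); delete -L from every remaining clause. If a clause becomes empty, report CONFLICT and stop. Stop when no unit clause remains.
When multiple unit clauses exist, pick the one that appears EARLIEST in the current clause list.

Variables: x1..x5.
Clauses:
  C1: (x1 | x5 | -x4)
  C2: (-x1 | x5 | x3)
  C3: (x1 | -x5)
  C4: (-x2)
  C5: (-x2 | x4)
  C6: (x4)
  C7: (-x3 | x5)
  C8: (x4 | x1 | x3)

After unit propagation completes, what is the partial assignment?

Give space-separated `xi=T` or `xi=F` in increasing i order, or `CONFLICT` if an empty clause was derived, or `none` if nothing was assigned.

Answer: x2=F x4=T

Derivation:
unit clause [-2] forces x2=F; simplify:
  satisfied 2 clause(s); 6 remain; assigned so far: [2]
unit clause [4] forces x4=T; simplify:
  drop -4 from [1, 5, -4] -> [1, 5]
  satisfied 2 clause(s); 4 remain; assigned so far: [2, 4]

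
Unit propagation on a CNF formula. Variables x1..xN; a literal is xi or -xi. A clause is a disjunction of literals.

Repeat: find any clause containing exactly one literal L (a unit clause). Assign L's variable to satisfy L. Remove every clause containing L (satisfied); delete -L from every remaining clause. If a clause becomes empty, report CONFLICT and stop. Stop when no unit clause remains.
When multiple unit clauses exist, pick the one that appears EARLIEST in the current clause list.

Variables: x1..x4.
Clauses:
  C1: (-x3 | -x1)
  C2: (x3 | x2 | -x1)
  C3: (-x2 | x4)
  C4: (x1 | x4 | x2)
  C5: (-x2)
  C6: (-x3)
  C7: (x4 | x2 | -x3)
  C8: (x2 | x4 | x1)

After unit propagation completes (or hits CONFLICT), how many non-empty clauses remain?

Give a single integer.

unit clause [-2] forces x2=F; simplify:
  drop 2 from [3, 2, -1] -> [3, -1]
  drop 2 from [1, 4, 2] -> [1, 4]
  drop 2 from [4, 2, -3] -> [4, -3]
  drop 2 from [2, 4, 1] -> [4, 1]
  satisfied 2 clause(s); 6 remain; assigned so far: [2]
unit clause [-3] forces x3=F; simplify:
  drop 3 from [3, -1] -> [-1]
  satisfied 3 clause(s); 3 remain; assigned so far: [2, 3]
unit clause [-1] forces x1=F; simplify:
  drop 1 from [1, 4] -> [4]
  drop 1 from [4, 1] -> [4]
  satisfied 1 clause(s); 2 remain; assigned so far: [1, 2, 3]
unit clause [4] forces x4=T; simplify:
  satisfied 2 clause(s); 0 remain; assigned so far: [1, 2, 3, 4]

Answer: 0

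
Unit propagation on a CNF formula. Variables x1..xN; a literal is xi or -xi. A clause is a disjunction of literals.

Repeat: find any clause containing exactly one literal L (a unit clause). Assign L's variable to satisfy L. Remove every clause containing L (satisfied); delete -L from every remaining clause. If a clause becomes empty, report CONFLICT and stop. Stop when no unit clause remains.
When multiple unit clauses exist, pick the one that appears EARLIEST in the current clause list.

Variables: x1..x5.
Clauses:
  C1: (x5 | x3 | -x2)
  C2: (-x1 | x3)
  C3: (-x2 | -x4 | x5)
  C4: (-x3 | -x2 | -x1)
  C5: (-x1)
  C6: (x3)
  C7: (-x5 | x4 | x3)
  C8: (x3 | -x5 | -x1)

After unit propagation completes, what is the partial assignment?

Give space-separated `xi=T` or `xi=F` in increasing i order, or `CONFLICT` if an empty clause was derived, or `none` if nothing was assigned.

unit clause [-1] forces x1=F; simplify:
  satisfied 4 clause(s); 4 remain; assigned so far: [1]
unit clause [3] forces x3=T; simplify:
  satisfied 3 clause(s); 1 remain; assigned so far: [1, 3]

Answer: x1=F x3=T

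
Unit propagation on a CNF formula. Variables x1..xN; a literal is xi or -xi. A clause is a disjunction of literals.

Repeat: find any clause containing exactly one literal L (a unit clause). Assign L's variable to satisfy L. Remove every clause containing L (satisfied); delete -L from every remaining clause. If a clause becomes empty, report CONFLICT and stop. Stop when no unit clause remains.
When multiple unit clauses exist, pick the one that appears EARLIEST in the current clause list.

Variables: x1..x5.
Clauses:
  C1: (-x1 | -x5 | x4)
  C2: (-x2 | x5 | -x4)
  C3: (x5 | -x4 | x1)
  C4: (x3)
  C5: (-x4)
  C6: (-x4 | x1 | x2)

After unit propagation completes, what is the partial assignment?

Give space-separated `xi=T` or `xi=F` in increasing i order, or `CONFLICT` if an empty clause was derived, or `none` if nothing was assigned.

unit clause [3] forces x3=T; simplify:
  satisfied 1 clause(s); 5 remain; assigned so far: [3]
unit clause [-4] forces x4=F; simplify:
  drop 4 from [-1, -5, 4] -> [-1, -5]
  satisfied 4 clause(s); 1 remain; assigned so far: [3, 4]

Answer: x3=T x4=F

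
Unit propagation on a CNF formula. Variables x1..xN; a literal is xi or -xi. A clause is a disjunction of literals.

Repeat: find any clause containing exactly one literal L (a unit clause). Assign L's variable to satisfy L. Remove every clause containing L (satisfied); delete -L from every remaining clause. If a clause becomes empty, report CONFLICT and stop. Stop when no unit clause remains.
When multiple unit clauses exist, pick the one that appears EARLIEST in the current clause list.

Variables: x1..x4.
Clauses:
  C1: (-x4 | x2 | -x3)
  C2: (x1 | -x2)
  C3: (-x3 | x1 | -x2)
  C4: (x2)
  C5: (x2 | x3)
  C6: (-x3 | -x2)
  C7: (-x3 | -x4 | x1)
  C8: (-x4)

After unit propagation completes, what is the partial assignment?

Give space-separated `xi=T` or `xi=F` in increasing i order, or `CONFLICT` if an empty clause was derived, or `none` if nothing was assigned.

unit clause [2] forces x2=T; simplify:
  drop -2 from [1, -2] -> [1]
  drop -2 from [-3, 1, -2] -> [-3, 1]
  drop -2 from [-3, -2] -> [-3]
  satisfied 3 clause(s); 5 remain; assigned so far: [2]
unit clause [1] forces x1=T; simplify:
  satisfied 3 clause(s); 2 remain; assigned so far: [1, 2]
unit clause [-3] forces x3=F; simplify:
  satisfied 1 clause(s); 1 remain; assigned so far: [1, 2, 3]
unit clause [-4] forces x4=F; simplify:
  satisfied 1 clause(s); 0 remain; assigned so far: [1, 2, 3, 4]

Answer: x1=T x2=T x3=F x4=F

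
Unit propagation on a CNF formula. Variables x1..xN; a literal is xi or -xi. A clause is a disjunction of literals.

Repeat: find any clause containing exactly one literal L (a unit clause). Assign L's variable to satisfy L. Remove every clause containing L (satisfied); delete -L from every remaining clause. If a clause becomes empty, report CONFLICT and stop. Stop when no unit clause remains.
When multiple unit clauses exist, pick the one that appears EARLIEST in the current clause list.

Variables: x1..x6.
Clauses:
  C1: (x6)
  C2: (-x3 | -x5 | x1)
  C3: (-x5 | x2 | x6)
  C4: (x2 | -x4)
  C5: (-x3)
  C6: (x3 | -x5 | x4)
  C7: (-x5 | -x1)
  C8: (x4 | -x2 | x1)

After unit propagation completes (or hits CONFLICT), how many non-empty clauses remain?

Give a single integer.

unit clause [6] forces x6=T; simplify:
  satisfied 2 clause(s); 6 remain; assigned so far: [6]
unit clause [-3] forces x3=F; simplify:
  drop 3 from [3, -5, 4] -> [-5, 4]
  satisfied 2 clause(s); 4 remain; assigned so far: [3, 6]

Answer: 4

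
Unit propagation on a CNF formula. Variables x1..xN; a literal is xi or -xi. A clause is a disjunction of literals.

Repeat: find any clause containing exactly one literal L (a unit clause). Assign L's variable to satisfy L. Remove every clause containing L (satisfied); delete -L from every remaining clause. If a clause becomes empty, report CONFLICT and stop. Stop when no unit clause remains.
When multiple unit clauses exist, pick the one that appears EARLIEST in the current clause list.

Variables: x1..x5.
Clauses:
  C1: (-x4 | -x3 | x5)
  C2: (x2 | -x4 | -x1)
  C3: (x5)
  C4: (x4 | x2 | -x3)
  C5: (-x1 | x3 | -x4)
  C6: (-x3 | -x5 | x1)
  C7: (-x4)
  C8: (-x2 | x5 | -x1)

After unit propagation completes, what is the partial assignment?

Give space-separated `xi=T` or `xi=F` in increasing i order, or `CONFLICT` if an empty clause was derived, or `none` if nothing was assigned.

unit clause [5] forces x5=T; simplify:
  drop -5 from [-3, -5, 1] -> [-3, 1]
  satisfied 3 clause(s); 5 remain; assigned so far: [5]
unit clause [-4] forces x4=F; simplify:
  drop 4 from [4, 2, -3] -> [2, -3]
  satisfied 3 clause(s); 2 remain; assigned so far: [4, 5]

Answer: x4=F x5=T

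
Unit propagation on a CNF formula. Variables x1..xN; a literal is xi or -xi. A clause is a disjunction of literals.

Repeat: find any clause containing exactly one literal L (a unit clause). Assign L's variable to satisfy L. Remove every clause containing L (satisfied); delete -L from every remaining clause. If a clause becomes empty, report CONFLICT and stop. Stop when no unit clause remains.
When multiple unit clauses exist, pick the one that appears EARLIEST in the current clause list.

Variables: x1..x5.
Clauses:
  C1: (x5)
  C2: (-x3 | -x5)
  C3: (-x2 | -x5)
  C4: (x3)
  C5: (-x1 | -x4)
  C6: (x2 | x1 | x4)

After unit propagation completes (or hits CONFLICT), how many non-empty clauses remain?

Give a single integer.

unit clause [5] forces x5=T; simplify:
  drop -5 from [-3, -5] -> [-3]
  drop -5 from [-2, -5] -> [-2]
  satisfied 1 clause(s); 5 remain; assigned so far: [5]
unit clause [-3] forces x3=F; simplify:
  drop 3 from [3] -> [] (empty!)
  satisfied 1 clause(s); 4 remain; assigned so far: [3, 5]
CONFLICT (empty clause)

Answer: 3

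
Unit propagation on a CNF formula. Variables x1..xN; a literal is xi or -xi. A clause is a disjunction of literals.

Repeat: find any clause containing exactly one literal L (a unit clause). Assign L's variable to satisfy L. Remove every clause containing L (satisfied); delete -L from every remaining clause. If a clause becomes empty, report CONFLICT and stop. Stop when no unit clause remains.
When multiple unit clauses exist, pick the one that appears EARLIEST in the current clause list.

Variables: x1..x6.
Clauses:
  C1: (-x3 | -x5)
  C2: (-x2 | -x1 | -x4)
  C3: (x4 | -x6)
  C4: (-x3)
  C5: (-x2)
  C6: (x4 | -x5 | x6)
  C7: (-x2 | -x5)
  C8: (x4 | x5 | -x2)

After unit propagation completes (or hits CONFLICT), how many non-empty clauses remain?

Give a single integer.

Answer: 2

Derivation:
unit clause [-3] forces x3=F; simplify:
  satisfied 2 clause(s); 6 remain; assigned so far: [3]
unit clause [-2] forces x2=F; simplify:
  satisfied 4 clause(s); 2 remain; assigned so far: [2, 3]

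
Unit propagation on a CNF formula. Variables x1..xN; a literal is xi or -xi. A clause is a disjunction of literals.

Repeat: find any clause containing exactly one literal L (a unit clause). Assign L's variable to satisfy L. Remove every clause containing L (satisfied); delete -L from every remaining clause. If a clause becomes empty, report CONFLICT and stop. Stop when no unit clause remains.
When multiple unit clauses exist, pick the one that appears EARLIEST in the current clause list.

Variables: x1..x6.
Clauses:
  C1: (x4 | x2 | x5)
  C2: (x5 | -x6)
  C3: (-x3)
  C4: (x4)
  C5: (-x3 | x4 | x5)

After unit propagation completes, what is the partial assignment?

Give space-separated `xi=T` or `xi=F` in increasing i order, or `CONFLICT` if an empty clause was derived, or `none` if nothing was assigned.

unit clause [-3] forces x3=F; simplify:
  satisfied 2 clause(s); 3 remain; assigned so far: [3]
unit clause [4] forces x4=T; simplify:
  satisfied 2 clause(s); 1 remain; assigned so far: [3, 4]

Answer: x3=F x4=T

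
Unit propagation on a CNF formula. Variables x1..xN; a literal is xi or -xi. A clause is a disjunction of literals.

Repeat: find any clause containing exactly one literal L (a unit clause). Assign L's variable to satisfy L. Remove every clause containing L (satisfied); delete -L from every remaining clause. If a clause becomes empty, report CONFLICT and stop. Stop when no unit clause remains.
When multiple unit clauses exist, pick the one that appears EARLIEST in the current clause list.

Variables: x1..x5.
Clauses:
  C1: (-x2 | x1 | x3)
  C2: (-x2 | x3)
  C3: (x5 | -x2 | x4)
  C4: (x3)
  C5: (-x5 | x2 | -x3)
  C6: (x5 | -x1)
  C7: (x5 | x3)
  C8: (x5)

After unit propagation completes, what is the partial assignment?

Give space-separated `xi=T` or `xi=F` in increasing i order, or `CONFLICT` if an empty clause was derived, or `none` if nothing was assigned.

unit clause [3] forces x3=T; simplify:
  drop -3 from [-5, 2, -3] -> [-5, 2]
  satisfied 4 clause(s); 4 remain; assigned so far: [3]
unit clause [5] forces x5=T; simplify:
  drop -5 from [-5, 2] -> [2]
  satisfied 3 clause(s); 1 remain; assigned so far: [3, 5]
unit clause [2] forces x2=T; simplify:
  satisfied 1 clause(s); 0 remain; assigned so far: [2, 3, 5]

Answer: x2=T x3=T x5=T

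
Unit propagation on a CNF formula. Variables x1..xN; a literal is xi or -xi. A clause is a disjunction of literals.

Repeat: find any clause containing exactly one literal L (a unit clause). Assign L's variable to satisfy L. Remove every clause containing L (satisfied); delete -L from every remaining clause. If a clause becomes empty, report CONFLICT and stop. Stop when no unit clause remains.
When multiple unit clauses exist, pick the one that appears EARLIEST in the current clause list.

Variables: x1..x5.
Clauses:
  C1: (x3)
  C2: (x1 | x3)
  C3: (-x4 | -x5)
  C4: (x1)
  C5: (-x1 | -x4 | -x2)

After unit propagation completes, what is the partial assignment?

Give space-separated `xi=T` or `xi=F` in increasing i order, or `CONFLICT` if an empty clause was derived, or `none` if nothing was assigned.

Answer: x1=T x3=T

Derivation:
unit clause [3] forces x3=T; simplify:
  satisfied 2 clause(s); 3 remain; assigned so far: [3]
unit clause [1] forces x1=T; simplify:
  drop -1 from [-1, -4, -2] -> [-4, -2]
  satisfied 1 clause(s); 2 remain; assigned so far: [1, 3]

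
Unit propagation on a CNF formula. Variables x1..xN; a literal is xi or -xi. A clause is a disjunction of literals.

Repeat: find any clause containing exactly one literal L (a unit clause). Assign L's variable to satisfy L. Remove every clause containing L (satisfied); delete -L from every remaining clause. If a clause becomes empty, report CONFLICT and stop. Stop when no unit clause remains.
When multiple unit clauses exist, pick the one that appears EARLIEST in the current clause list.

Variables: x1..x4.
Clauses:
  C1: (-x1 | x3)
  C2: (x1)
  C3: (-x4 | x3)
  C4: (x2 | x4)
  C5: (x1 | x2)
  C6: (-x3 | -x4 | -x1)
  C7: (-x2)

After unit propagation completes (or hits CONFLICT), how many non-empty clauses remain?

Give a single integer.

Answer: 0

Derivation:
unit clause [1] forces x1=T; simplify:
  drop -1 from [-1, 3] -> [3]
  drop -1 from [-3, -4, -1] -> [-3, -4]
  satisfied 2 clause(s); 5 remain; assigned so far: [1]
unit clause [3] forces x3=T; simplify:
  drop -3 from [-3, -4] -> [-4]
  satisfied 2 clause(s); 3 remain; assigned so far: [1, 3]
unit clause [-4] forces x4=F; simplify:
  drop 4 from [2, 4] -> [2]
  satisfied 1 clause(s); 2 remain; assigned so far: [1, 3, 4]
unit clause [2] forces x2=T; simplify:
  drop -2 from [-2] -> [] (empty!)
  satisfied 1 clause(s); 1 remain; assigned so far: [1, 2, 3, 4]
CONFLICT (empty clause)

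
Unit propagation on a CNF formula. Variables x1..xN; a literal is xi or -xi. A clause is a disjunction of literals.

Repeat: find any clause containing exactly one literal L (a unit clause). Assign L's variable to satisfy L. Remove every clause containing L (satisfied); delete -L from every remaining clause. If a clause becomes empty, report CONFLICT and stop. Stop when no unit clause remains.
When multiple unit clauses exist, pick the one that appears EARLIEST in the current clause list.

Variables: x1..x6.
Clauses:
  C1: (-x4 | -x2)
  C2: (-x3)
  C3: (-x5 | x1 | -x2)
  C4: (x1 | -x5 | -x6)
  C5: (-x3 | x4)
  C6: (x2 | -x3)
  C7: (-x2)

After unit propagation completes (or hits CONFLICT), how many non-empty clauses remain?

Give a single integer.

unit clause [-3] forces x3=F; simplify:
  satisfied 3 clause(s); 4 remain; assigned so far: [3]
unit clause [-2] forces x2=F; simplify:
  satisfied 3 clause(s); 1 remain; assigned so far: [2, 3]

Answer: 1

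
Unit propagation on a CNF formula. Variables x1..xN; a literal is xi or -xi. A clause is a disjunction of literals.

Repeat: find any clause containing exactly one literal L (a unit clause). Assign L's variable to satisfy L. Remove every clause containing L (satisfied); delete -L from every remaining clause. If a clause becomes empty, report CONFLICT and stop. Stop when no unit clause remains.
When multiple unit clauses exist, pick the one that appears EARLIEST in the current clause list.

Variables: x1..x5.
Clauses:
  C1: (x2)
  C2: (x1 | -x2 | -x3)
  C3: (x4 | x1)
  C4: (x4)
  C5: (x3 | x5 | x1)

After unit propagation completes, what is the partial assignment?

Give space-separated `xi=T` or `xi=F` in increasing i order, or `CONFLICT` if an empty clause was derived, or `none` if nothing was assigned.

unit clause [2] forces x2=T; simplify:
  drop -2 from [1, -2, -3] -> [1, -3]
  satisfied 1 clause(s); 4 remain; assigned so far: [2]
unit clause [4] forces x4=T; simplify:
  satisfied 2 clause(s); 2 remain; assigned so far: [2, 4]

Answer: x2=T x4=T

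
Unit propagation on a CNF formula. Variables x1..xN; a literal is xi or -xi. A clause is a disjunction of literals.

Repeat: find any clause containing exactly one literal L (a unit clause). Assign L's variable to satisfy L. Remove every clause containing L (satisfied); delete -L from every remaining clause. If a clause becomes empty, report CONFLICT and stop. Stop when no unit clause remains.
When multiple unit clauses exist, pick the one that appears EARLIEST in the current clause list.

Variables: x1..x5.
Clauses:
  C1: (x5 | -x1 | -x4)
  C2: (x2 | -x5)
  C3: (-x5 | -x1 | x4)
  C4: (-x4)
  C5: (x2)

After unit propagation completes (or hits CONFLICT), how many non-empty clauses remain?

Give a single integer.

unit clause [-4] forces x4=F; simplify:
  drop 4 from [-5, -1, 4] -> [-5, -1]
  satisfied 2 clause(s); 3 remain; assigned so far: [4]
unit clause [2] forces x2=T; simplify:
  satisfied 2 clause(s); 1 remain; assigned so far: [2, 4]

Answer: 1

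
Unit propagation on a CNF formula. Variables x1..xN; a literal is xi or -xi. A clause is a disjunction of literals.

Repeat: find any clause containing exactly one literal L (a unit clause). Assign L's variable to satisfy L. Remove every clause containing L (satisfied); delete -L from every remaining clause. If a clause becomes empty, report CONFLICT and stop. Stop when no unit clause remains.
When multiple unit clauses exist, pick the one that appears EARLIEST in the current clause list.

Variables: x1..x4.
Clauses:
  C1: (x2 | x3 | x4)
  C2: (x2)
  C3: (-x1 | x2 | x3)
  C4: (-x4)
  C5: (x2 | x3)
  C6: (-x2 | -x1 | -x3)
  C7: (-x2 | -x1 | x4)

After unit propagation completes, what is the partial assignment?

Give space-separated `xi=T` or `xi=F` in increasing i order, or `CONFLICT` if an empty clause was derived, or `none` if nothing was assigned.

unit clause [2] forces x2=T; simplify:
  drop -2 from [-2, -1, -3] -> [-1, -3]
  drop -2 from [-2, -1, 4] -> [-1, 4]
  satisfied 4 clause(s); 3 remain; assigned so far: [2]
unit clause [-4] forces x4=F; simplify:
  drop 4 from [-1, 4] -> [-1]
  satisfied 1 clause(s); 2 remain; assigned so far: [2, 4]
unit clause [-1] forces x1=F; simplify:
  satisfied 2 clause(s); 0 remain; assigned so far: [1, 2, 4]

Answer: x1=F x2=T x4=F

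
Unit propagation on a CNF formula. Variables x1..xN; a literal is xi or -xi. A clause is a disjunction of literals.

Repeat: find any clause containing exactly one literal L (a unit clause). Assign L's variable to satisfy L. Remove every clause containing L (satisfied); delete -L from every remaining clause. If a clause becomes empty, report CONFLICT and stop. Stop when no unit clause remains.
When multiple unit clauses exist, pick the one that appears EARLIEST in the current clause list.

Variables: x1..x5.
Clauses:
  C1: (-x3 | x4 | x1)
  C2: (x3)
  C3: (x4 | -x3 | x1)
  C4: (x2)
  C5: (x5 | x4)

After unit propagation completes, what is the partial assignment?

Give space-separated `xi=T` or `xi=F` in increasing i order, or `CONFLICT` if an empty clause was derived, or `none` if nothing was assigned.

unit clause [3] forces x3=T; simplify:
  drop -3 from [-3, 4, 1] -> [4, 1]
  drop -3 from [4, -3, 1] -> [4, 1]
  satisfied 1 clause(s); 4 remain; assigned so far: [3]
unit clause [2] forces x2=T; simplify:
  satisfied 1 clause(s); 3 remain; assigned so far: [2, 3]

Answer: x2=T x3=T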